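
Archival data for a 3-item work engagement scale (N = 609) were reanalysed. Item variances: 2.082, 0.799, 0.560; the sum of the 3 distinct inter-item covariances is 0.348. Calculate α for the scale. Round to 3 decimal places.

Σσ²ᵢ = 2.082 + 0.799 + 0.560 = 3.441
Sum of distinct covariances = 0.348
σ²_total = Σσ²ᵢ + 2·Σcov = 3.441 + 2 × 0.348 = 4.137
α = (3/2)·(1 − 3.441/4.137) = 0.252

α = 0.252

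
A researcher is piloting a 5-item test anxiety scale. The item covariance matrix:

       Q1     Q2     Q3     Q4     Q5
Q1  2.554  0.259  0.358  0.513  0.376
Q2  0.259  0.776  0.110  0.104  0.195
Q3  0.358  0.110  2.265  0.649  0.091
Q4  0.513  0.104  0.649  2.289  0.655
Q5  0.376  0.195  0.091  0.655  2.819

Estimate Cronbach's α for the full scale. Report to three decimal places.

Σσᵢ² = 2.554 + 0.776 + 2.265 + 2.289 + 2.819 = 10.703
Sum of off-diagonal covariances = 3.310
σ²_T = 10.703 + 2 × 3.310 = 17.323
α = (k/(k−1))·(1 − Σσᵢ²/σ²_T) = (5/4)·(1 − 10.703/17.323) = 0.478

Cronbach's α = 0.478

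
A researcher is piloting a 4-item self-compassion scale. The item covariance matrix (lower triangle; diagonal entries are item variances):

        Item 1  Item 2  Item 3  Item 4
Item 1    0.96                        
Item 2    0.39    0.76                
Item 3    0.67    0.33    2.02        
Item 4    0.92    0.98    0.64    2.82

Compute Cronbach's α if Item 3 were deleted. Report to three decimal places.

Remaining items: Item 1, Item 2, Item 4 (k = 3).
Σσ²ᵢ = 0.96 + 0.76 + 2.82 = 4.54
σ²_T = 4.54 + 2 × 2.29 = 9.12
α (item deleted) = (3/2)·(1 − 4.54/9.12) = 0.753

α = 0.753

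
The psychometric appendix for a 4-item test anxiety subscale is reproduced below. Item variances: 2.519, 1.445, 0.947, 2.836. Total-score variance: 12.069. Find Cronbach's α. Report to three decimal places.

Σσᵢ² = 2.519 + 1.445 + 0.947 + 2.836 = 7.747
α = (k/(k−1))·(1 − Σσᵢ²/total variance) = (4/3)·(1 − 7.747/12.069) = 0.477

α = 0.477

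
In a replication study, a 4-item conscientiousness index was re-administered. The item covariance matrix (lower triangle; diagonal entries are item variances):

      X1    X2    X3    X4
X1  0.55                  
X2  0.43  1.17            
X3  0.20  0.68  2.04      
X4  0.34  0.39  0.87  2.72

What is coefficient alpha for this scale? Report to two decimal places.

coefficient alpha = 0.63

ΣVar(i) = 0.55 + 1.17 + 2.04 + 2.72 = 6.48
Sum of the distinct covariances = 2.91
total variance = 6.48 + 2 × 2.91 = 12.30
α = (k/(k−1))·(1 − ΣVar(i)/total variance) = (4/3)·(1 − 6.48/12.30) = 0.63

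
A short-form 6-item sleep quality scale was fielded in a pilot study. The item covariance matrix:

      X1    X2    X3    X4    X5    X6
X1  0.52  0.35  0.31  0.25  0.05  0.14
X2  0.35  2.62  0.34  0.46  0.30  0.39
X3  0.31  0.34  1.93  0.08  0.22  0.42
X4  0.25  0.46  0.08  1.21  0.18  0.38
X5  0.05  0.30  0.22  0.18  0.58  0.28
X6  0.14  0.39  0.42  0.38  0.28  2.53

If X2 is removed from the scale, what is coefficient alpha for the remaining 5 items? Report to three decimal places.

Remaining items: X1, X3, X4, X5, X6 (k = 5).
Σσ²ᵢ = 0.52 + 1.93 + 1.21 + 0.58 + 2.53 = 6.77
Var(T) = 6.77 + 2 × 2.31 = 11.39
α (item deleted) = (5/4)·(1 − 6.77/11.39) = 0.507

coefficient alpha = 0.507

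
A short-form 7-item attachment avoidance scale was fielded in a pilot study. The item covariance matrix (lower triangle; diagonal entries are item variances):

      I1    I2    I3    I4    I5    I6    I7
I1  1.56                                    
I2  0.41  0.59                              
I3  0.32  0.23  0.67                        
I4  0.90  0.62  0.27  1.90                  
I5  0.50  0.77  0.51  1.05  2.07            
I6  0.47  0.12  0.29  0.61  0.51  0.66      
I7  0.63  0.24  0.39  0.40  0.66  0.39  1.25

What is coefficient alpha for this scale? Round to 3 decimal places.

α = 0.820

ΣVar(i) = 1.56 + 0.59 + 0.67 + 1.90 + 2.07 + 0.66 + 1.25 = 8.70
Sum of the distinct covariances = 10.29
Var(T) = 8.70 + 2 × 10.29 = 29.28
α = (k/(k−1))·(1 − ΣVar(i)/Var(T)) = (7/6)·(1 − 8.70/29.28) = 0.820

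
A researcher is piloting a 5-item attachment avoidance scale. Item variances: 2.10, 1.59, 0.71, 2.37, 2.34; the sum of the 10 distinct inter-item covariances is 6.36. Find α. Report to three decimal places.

α = 0.728

Σσᵢ² = 2.10 + 1.59 + 0.71 + 2.37 + 2.34 = 9.11
Sum of distinct covariances = 6.36
σ²_total = Σσᵢ² + 2·Σcov = 9.11 + 2 × 6.36 = 21.83
α = (5/4)·(1 − 9.11/21.83) = 0.728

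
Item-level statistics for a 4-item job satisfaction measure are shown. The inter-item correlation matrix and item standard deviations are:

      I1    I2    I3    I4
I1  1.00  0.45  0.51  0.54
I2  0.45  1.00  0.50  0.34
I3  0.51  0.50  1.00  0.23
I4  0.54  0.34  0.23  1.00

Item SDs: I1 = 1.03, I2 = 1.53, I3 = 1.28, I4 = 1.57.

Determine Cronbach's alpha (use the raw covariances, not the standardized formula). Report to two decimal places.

α = 0.73

Σσ²ᵢ = 1.03² + 1.53² + 1.28² + 1.57² = 7.5051
Covariances σ_ij = r_ij · s_i · s_j:
  σ(I1,I2) = 0.45 × 1.03 × 1.53 = 0.7092
  σ(I1,I3) = 0.51 × 1.03 × 1.28 = 0.6724
  σ(I1,I4) = 0.54 × 1.03 × 1.57 = 0.8732
  σ(I2,I3) = 0.50 × 1.53 × 1.28 = 0.9792
  σ(I2,I4) = 0.34 × 1.53 × 1.57 = 0.8167
  σ(I3,I4) = 0.23 × 1.28 × 1.57 = 0.4622
σ²_T = Σσ²ᵢ + 2·Σσ_ij = 7.5051 + 2 × 4.5129 = 16.5309
α = (4/3)·(1 − 7.5051/16.5309) = 0.73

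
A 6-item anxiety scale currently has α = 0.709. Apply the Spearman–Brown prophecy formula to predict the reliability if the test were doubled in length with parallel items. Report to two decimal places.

Length factor m = 2
α' = m·α / (1 + (m−1)·α)
   = 2 × 0.709 / (1 + (2 − 1) × 0.709)
   = 1.4180 / 1.7090 = 0.83

predicted reliability = 0.83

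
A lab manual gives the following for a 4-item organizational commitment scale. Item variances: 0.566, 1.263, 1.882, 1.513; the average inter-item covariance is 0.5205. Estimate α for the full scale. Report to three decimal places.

α = 0.726

Σσᵢ² = 0.566 + 1.263 + 1.882 + 1.513 = 5.224
Sum of the 6 distinct covariances = 6 × 0.5205 = 3.1230
Var(T) = Σσᵢ² + 2·Σcov = 5.224 + 2 × 3.1230 = 11.4700
α = (4/3)·(1 − 5.224/11.4700) = 0.726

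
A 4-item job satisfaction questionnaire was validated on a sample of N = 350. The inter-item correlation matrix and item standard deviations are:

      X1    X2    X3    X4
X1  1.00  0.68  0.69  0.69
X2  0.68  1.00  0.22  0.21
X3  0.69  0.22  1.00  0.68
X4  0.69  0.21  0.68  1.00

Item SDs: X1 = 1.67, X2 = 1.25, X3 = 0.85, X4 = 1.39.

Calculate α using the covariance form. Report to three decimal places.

Σσ²ᵢ = 1.67² + 1.25² + 0.85² + 1.39² = 7.0060
Covariances σ_ij = r_ij · s_i · s_j:
  σ(X1,X2) = 0.68 × 1.67 × 1.25 = 1.4195
  σ(X1,X3) = 0.69 × 1.67 × 0.85 = 0.9795
  σ(X1,X4) = 0.69 × 1.67 × 1.39 = 1.6017
  σ(X2,X3) = 0.22 × 1.25 × 0.85 = 0.2338
  σ(X2,X4) = 0.21 × 1.25 × 1.39 = 0.3649
  σ(X3,X4) = 0.68 × 0.85 × 1.39 = 0.8034
σ²_T = Σσ²ᵢ + 2·Σσ_ij = 7.0060 + 2 × 5.4028 = 17.8116
α = (4/3)·(1 − 7.0060/17.8116) = 0.809

α = 0.809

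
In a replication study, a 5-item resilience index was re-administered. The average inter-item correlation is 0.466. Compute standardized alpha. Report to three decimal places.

Standardized α = k·r̄ / (1 + (k−1)·r̄) = 5 × 0.466 / (1 + 4 × 0.466)
  = 2.3300 / 2.8640 = 0.814

α = 0.814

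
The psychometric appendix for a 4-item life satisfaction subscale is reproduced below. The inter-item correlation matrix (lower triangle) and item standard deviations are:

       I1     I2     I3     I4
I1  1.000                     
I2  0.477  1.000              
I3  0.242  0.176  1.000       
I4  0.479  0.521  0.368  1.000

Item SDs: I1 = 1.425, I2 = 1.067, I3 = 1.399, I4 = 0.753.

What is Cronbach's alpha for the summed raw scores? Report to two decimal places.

Cronbach's alpha = 0.66

Σσ²ᵢ = 1.425² + 1.067² + 1.399² + 0.753² = 5.6933
Covariances σ_ij = r_ij · s_i · s_j:
  σ(I1,I2) = 0.477 × 1.425 × 1.067 = 0.7253
  σ(I1,I3) = 0.242 × 1.425 × 1.399 = 0.4824
  σ(I1,I4) = 0.479 × 1.425 × 0.753 = 0.5140
  σ(I2,I3) = 0.176 × 1.067 × 1.399 = 0.2627
  σ(I2,I4) = 0.521 × 1.067 × 0.753 = 0.4186
  σ(I3,I4) = 0.368 × 1.399 × 0.753 = 0.3877
σ²_T = Σσ²ᵢ + 2·Σσ_ij = 5.6933 + 2 × 2.7907 = 11.2747
α = (4/3)·(1 − 5.6933/11.2747) = 0.66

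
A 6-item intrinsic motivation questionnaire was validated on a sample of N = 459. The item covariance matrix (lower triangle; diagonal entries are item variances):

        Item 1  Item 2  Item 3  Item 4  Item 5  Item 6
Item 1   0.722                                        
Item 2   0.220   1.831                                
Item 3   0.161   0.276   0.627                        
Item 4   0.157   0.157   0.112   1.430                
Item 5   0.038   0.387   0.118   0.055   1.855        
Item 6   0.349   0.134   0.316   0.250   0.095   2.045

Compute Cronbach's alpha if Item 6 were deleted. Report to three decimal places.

α = 0.428

Remaining items: Item 1, Item 2, Item 3, Item 4, Item 5 (k = 5).
ΣVar(i) = 0.722 + 1.831 + 0.627 + 1.430 + 1.855 = 6.465
total variance = 6.465 + 2 × 1.681 = 9.827
α (item deleted) = (5/4)·(1 − 6.465/9.827) = 0.428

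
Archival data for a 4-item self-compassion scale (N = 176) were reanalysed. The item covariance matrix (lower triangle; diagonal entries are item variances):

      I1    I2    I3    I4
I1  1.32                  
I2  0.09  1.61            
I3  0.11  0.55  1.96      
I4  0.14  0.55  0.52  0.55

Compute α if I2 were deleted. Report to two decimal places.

Remaining items: I1, I3, I4 (k = 3).
ΣVar(i) = 1.32 + 1.96 + 0.55 = 3.83
σ²_total = 3.83 + 2 × 0.77 = 5.37
α (item deleted) = (3/2)·(1 − 3.83/5.37) = 0.43

α = 0.43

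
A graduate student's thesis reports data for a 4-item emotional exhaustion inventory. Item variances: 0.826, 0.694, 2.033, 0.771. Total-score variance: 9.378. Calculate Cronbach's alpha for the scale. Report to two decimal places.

Cronbach's alpha = 0.72

sum of item variances = 0.826 + 0.694 + 2.033 + 0.771 = 4.324
α = (k/(k−1))·(1 − sum of item variances/Var(T)) = (4/3)·(1 − 4.324/9.378) = 0.72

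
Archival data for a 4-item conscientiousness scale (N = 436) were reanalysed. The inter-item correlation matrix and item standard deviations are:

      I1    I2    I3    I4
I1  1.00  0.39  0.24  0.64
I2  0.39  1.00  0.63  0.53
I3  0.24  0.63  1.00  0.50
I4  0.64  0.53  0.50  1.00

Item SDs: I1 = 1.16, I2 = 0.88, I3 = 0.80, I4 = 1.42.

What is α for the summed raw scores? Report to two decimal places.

Σσ²ᵢ = 1.16² + 0.88² + 0.80² + 1.42² = 4.7764
Covariances σ_ij = r_ij · s_i · s_j:
  σ(I1,I2) = 0.39 × 1.16 × 0.88 = 0.3981
  σ(I1,I3) = 0.24 × 1.16 × 0.80 = 0.2227
  σ(I1,I4) = 0.64 × 1.16 × 1.42 = 1.0542
  σ(I2,I3) = 0.63 × 0.88 × 0.80 = 0.4435
  σ(I2,I4) = 0.53 × 0.88 × 1.42 = 0.6623
  σ(I3,I4) = 0.50 × 0.80 × 1.42 = 0.5680
σ²_T = Σσ²ᵢ + 2·Σσ_ij = 4.7764 + 2 × 3.3488 = 11.4740
α = (4/3)·(1 − 4.7764/11.4740) = 0.78

α = 0.78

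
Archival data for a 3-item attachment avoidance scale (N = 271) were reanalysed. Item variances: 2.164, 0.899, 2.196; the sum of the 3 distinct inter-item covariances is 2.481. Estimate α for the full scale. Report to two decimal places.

α = 0.73

Σσ²ᵢ = 2.164 + 0.899 + 2.196 = 5.259
Sum of distinct covariances = 2.481
σ²_T = Σσ²ᵢ + 2·Σcov = 5.259 + 2 × 2.481 = 10.221
α = (3/2)·(1 − 5.259/10.221) = 0.73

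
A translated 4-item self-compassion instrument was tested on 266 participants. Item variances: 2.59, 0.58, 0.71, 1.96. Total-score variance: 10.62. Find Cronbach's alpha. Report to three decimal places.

α = 0.600

sum of item variances = 2.59 + 0.58 + 0.71 + 1.96 = 5.84
α = (k/(k−1))·(1 − sum of item variances/total variance) = (4/3)·(1 − 5.84/10.62) = 0.600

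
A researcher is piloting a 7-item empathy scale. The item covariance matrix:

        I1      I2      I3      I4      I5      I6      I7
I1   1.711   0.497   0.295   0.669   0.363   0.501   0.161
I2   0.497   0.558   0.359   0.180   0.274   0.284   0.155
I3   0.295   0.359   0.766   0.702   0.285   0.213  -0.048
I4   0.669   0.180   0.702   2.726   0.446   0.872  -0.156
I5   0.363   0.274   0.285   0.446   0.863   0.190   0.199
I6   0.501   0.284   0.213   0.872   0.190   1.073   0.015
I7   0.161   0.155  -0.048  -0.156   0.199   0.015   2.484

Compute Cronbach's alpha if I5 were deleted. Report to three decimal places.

α = 0.603

Remaining items: I1, I2, I3, I4, I6, I7 (k = 6).
Σσᵢ² = 1.711 + 0.558 + 0.766 + 2.726 + 1.073 + 2.484 = 9.318
σ²_total = 9.318 + 2 × 4.699 = 18.716
α (item deleted) = (6/5)·(1 − 9.318/18.716) = 0.603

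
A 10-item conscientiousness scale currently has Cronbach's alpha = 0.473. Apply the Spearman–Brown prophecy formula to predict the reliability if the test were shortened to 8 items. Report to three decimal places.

Length factor m = 8/10 = 0.8000
α' = m·α / (1 − (1−m)·α)
   = 8/10 × 0.473 / (1 − (1 − 8/10) × 0.473)
   = 0.3784 / 0.9054 = 0.418

predicted reliability = 0.418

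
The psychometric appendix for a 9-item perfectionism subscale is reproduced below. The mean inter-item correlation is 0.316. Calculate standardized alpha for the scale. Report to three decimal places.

Standardized α = k·r̄ / (1 + (k−1)·r̄) = 9 × 0.316 / (1 + 8 × 0.316)
  = 2.8440 / 3.5280 = 0.806

standardized alpha = 0.806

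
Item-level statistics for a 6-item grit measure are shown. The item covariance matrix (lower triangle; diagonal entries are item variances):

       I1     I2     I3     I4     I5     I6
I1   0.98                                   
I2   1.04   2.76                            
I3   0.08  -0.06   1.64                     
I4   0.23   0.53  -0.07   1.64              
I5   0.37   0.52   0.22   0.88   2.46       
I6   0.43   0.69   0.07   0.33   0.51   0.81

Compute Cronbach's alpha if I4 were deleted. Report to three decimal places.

Remaining items: I1, I2, I3, I5, I6 (k = 5).
Σσ²ᵢ = 0.98 + 2.76 + 1.64 + 2.46 + 0.81 = 8.65
total variance = 8.65 + 2 × 3.87 = 16.39
α (item deleted) = (5/4)·(1 − 8.65/16.39) = 0.590

Cronbach's alpha = 0.590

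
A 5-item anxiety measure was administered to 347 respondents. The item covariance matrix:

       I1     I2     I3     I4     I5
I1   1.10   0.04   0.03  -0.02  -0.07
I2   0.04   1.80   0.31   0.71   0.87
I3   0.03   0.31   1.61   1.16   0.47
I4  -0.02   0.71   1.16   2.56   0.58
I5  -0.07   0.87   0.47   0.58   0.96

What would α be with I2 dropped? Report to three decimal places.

α = 0.544

Remaining items: I1, I3, I4, I5 (k = 4).
Σσᵢ² = 1.10 + 1.61 + 2.56 + 0.96 = 6.23
total variance = 6.23 + 2 × 2.15 = 10.53
α (item deleted) = (4/3)·(1 − 6.23/10.53) = 0.544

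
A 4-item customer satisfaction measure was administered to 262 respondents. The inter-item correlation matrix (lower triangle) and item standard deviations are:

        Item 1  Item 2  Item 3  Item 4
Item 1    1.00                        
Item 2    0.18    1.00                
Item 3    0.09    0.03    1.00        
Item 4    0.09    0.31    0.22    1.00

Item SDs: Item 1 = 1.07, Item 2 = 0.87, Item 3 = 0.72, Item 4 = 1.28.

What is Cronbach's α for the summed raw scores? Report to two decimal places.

Σσ²ᵢ = 1.07² + 0.87² + 0.72² + 1.28² = 4.0586
Covariances σ_ij = r_ij · s_i · s_j:
  σ(Item 1,Item 2) = 0.18 × 1.07 × 0.87 = 0.1676
  σ(Item 1,Item 3) = 0.09 × 1.07 × 0.72 = 0.0693
  σ(Item 1,Item 4) = 0.09 × 1.07 × 1.28 = 0.1233
  σ(Item 2,Item 3) = 0.03 × 0.87 × 0.72 = 0.0188
  σ(Item 2,Item 4) = 0.31 × 0.87 × 1.28 = 0.3452
  σ(Item 3,Item 4) = 0.22 × 0.72 × 1.28 = 0.2028
σ²_T = Σσ²ᵢ + 2·Σσ_ij = 4.0586 + 2 × 0.9270 = 5.9126
α = (4/3)·(1 − 4.0586/5.9126) = 0.42

α = 0.42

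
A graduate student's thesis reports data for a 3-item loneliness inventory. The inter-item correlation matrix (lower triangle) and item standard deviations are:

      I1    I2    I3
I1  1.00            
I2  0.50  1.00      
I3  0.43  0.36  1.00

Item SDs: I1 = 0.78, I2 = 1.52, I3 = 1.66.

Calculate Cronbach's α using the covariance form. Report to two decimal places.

Cronbach's α = 0.63

Σσ²ᵢ = 0.78² + 1.52² + 1.66² = 5.6744
Covariances σ_ij = r_ij · s_i · s_j:
  σ(I1,I2) = 0.50 × 0.78 × 1.52 = 0.5928
  σ(I1,I3) = 0.43 × 0.78 × 1.66 = 0.5568
  σ(I2,I3) = 0.36 × 1.52 × 1.66 = 0.9084
σ²_T = Σσ²ᵢ + 2·Σσ_ij = 5.6744 + 2 × 2.0580 = 9.7904
α = (3/2)·(1 − 5.6744/9.7904) = 0.63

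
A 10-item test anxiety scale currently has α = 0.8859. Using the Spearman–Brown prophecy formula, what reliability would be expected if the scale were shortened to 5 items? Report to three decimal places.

predicted reliability = 0.795

Length factor m = 5/10 = 0.5000
α' = m·α / (1 − (1−m)·α)
   = 5/10 × 0.8859 / (1 − (1 − 5/10) × 0.8859)
   = 0.4430 / 0.5571 = 0.795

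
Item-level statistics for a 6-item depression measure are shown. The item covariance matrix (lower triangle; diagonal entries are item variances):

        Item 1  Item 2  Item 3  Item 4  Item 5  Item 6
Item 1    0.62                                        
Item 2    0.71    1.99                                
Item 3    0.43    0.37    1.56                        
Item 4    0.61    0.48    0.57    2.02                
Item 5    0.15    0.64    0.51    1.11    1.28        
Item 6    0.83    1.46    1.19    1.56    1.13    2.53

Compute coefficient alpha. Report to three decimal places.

Σσᵢ² = 0.62 + 1.99 + 1.56 + 2.02 + 1.28 + 2.53 = 10.00
Σ_{i<j} σ_ij = 11.75
σ²_T = 10.00 + 2 × 11.75 = 33.50
α = (k/(k−1))·(1 − Σσᵢ²/σ²_T) = (6/5)·(1 − 10.00/33.50) = 0.842

α = 0.842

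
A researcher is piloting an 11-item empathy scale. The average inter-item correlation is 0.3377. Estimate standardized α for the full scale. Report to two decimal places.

Standardized α = k·r̄ / (1 + (k−1)·r̄) = 11 × 0.3377 / (1 + 10 × 0.3377)
  = 3.7147 / 4.3770 = 0.85

α = 0.85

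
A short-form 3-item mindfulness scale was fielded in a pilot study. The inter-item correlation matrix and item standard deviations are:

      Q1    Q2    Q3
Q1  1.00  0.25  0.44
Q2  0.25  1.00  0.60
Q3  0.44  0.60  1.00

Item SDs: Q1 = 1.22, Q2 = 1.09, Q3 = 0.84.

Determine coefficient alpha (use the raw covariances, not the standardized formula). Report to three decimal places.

Σσ²ᵢ = 1.22² + 1.09² + 0.84² = 3.3821
Covariances σ_ij = r_ij · s_i · s_j:
  σ(Q1,Q2) = 0.25 × 1.22 × 1.09 = 0.3325
  σ(Q1,Q3) = 0.44 × 1.22 × 0.84 = 0.4509
  σ(Q2,Q3) = 0.60 × 1.09 × 0.84 = 0.5494
σ²_T = Σσ²ᵢ + 2·Σσ_ij = 3.3821 + 2 × 1.3328 = 6.0477
α = (3/2)·(1 − 3.3821/6.0477) = 0.661

α = 0.661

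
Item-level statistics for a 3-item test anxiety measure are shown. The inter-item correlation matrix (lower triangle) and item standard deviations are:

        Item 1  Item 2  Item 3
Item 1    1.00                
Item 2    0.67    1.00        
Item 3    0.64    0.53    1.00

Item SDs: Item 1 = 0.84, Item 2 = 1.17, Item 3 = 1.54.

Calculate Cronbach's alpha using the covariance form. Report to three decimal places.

Cronbach's alpha = 0.785

Σσ²ᵢ = 0.84² + 1.17² + 1.54² = 4.4461
Covariances σ_ij = r_ij · s_i · s_j:
  σ(Item 1,Item 2) = 0.67 × 0.84 × 1.17 = 0.6585
  σ(Item 1,Item 3) = 0.64 × 0.84 × 1.54 = 0.8279
  σ(Item 2,Item 3) = 0.53 × 1.17 × 1.54 = 0.9550
σ²_T = Σσ²ᵢ + 2·Σσ_ij = 4.4461 + 2 × 2.4414 = 9.3289
α = (3/2)·(1 − 4.4461/9.3289) = 0.785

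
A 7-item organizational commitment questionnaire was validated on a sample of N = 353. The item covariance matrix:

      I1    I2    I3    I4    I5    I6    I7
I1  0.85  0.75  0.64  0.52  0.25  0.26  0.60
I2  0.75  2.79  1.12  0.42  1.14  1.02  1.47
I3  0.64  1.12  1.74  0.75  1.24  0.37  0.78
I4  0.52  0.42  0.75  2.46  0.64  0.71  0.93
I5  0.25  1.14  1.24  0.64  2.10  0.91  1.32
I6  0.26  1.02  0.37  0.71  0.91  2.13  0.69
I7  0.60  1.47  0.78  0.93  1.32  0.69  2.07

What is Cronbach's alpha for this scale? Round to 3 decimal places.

Σσ²ᵢ = 0.85 + 2.79 + 1.74 + 2.46 + 2.10 + 2.13 + 2.07 = 14.14
Sum of the distinct covariances = 16.53
total variance = 14.14 + 2 × 16.53 = 47.20
α = (k/(k−1))·(1 − Σσ²ᵢ/total variance) = (7/6)·(1 − 14.14/47.20) = 0.817

α = 0.817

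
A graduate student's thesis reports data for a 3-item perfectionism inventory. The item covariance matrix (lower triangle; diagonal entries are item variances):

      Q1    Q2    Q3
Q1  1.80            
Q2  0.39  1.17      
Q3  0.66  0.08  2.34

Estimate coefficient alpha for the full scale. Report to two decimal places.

sum of item variances = 1.80 + 1.17 + 2.34 = 5.31
Sum of the distinct covariances = 1.13
Var(T) = 5.31 + 2 × 1.13 = 7.57
α = (k/(k−1))·(1 − sum of item variances/Var(T)) = (3/2)·(1 − 5.31/7.57) = 0.45

α = 0.45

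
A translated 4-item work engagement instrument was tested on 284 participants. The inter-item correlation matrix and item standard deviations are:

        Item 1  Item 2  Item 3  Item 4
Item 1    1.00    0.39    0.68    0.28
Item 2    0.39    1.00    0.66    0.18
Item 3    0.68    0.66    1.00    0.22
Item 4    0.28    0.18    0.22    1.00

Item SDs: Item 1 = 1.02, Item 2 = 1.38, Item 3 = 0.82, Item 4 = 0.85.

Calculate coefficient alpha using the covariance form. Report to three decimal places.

α = 0.710

Σσ²ᵢ = 1.02² + 1.38² + 0.82² + 0.85² = 4.3397
Covariances σ_ij = r_ij · s_i · s_j:
  σ(Item 1,Item 2) = 0.39 × 1.02 × 1.38 = 0.5490
  σ(Item 1,Item 3) = 0.68 × 1.02 × 0.82 = 0.5688
  σ(Item 1,Item 4) = 0.28 × 1.02 × 0.85 = 0.2428
  σ(Item 2,Item 3) = 0.66 × 1.38 × 0.82 = 0.7469
  σ(Item 2,Item 4) = 0.18 × 1.38 × 0.85 = 0.2111
  σ(Item 3,Item 4) = 0.22 × 0.82 × 0.85 = 0.1533
σ²_T = Σσ²ᵢ + 2·Σσ_ij = 4.3397 + 2 × 2.4719 = 9.2835
α = (4/3)·(1 − 4.3397/9.2835) = 0.710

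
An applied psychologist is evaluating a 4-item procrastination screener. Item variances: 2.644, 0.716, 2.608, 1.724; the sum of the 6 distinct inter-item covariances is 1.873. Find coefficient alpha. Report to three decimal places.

α = 0.437

Σσ²ᵢ = 2.644 + 0.716 + 2.608 + 1.724 = 7.692
Sum of distinct covariances = 1.873
Var(T) = Σσ²ᵢ + 2·Σcov = 7.692 + 2 × 1.873 = 11.438
α = (4/3)·(1 − 7.692/11.438) = 0.437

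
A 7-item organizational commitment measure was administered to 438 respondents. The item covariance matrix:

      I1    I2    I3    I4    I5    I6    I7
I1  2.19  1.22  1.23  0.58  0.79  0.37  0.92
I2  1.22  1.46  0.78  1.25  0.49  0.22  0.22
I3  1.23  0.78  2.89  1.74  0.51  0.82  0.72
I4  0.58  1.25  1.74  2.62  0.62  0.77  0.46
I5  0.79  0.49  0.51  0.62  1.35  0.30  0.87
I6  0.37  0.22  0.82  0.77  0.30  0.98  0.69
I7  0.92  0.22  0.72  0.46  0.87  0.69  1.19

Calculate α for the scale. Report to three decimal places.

α = 0.829

Σσ²ᵢ = 2.19 + 1.46 + 2.89 + 2.62 + 1.35 + 0.98 + 1.19 = 12.68
Sum of off-diagonal covariances = 15.57
σ²_total = 12.68 + 2 × 15.57 = 43.82
α = (k/(k−1))·(1 − Σσ²ᵢ/σ²_total) = (7/6)·(1 − 12.68/43.82) = 0.829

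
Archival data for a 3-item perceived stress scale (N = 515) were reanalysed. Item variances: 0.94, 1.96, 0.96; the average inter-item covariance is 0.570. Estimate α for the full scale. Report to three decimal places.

Σσ²ᵢ = 0.94 + 1.96 + 0.96 = 3.86
Sum of the 3 distinct covariances = 3 × 0.570 = 1.710
σ²_total = Σσ²ᵢ + 2·Σcov = 3.86 + 2 × 1.710 = 7.280
α = (3/2)·(1 − 3.86/7.280) = 0.705

α = 0.705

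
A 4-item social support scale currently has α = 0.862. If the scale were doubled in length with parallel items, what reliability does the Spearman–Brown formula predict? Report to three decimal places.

Length factor m = 2
α' = m·α / (1 + (m−1)·α)
   = 2 × 0.862 / (1 + (2 − 1) × 0.862)
   = 1.7240 / 1.8620 = 0.926

predicted reliability = 0.926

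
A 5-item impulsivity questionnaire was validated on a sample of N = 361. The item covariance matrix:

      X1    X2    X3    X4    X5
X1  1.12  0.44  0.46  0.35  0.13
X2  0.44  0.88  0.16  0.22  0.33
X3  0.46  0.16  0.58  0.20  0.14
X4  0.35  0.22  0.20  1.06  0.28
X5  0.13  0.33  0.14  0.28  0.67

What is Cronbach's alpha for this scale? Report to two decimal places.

sum of item variances = 1.12 + 0.88 + 0.58 + 1.06 + 0.67 = 4.31
Sum of off-diagonal covariances = 2.71
total variance = 4.31 + 2 × 2.71 = 9.73
α = (k/(k−1))·(1 − sum of item variances/total variance) = (5/4)·(1 − 4.31/9.73) = 0.70

α = 0.70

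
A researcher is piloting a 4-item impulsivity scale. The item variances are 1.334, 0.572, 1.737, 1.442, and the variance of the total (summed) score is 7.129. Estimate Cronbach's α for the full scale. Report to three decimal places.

α = 0.382

ΣVar(i) = 1.334 + 0.572 + 1.737 + 1.442 = 5.085
α = (k/(k−1))·(1 − ΣVar(i)/Var(T)) = (4/3)·(1 − 5.085/7.129) = 0.382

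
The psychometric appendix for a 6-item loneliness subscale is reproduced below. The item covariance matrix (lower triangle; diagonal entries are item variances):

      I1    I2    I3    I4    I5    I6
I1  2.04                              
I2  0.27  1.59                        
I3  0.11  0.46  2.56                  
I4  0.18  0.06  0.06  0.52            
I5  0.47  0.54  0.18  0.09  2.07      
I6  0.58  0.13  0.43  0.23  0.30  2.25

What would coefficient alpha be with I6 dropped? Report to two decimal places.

Remaining items: I1, I2, I3, I4, I5 (k = 5).
ΣVar(i) = 2.04 + 1.59 + 2.56 + 0.52 + 2.07 = 8.78
σ²_total = 8.78 + 2 × 2.42 = 13.62
α (item deleted) = (5/4)·(1 − 8.78/13.62) = 0.44

coefficient alpha = 0.44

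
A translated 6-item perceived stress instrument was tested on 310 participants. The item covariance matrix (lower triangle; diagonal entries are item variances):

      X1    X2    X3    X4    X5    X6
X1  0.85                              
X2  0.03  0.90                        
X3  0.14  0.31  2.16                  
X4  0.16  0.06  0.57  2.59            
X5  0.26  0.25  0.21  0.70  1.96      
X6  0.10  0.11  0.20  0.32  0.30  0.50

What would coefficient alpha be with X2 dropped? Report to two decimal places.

α = 0.53

Remaining items: X1, X3, X4, X5, X6 (k = 5).
sum of item variances = 0.85 + 2.16 + 2.59 + 1.96 + 0.50 = 8.06
total variance = 8.06 + 2 × 2.96 = 13.98
α (item deleted) = (5/4)·(1 − 8.06/13.98) = 0.53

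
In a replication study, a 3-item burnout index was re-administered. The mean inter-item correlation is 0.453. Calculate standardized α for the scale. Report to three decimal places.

Standardized α = k·r̄ / (1 + (k−1)·r̄) = 3 × 0.453 / (1 + 2 × 0.453)
  = 1.3590 / 1.9060 = 0.713

α = 0.713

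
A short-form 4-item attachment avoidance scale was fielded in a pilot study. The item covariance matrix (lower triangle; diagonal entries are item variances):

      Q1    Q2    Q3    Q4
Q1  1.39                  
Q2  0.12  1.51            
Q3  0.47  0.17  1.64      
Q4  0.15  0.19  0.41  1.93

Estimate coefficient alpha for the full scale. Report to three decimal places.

sum of item variances = 1.39 + 1.51 + 1.64 + 1.93 = 6.47
Sum of the distinct covariances = 1.51
σ²_T = 6.47 + 2 × 1.51 = 9.49
α = (k/(k−1))·(1 − sum of item variances/σ²_T) = (4/3)·(1 − 6.47/9.49) = 0.424

coefficient alpha = 0.424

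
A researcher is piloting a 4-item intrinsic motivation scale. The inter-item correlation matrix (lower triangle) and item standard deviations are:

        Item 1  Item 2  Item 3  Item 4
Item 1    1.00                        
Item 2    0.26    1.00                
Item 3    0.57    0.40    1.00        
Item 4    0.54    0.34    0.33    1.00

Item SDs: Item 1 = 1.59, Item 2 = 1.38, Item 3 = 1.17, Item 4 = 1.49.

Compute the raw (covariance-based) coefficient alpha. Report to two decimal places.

Σσ²ᵢ = 1.59² + 1.38² + 1.17² + 1.49² = 8.0215
Covariances σ_ij = r_ij · s_i · s_j:
  σ(Item 1,Item 2) = 0.26 × 1.59 × 1.38 = 0.5705
  σ(Item 1,Item 3) = 0.57 × 1.59 × 1.17 = 1.0604
  σ(Item 1,Item 4) = 0.54 × 1.59 × 1.49 = 1.2793
  σ(Item 2,Item 3) = 0.40 × 1.38 × 1.17 = 0.6458
  σ(Item 2,Item 4) = 0.34 × 1.38 × 1.49 = 0.6991
  σ(Item 3,Item 4) = 0.33 × 1.17 × 1.49 = 0.5753
σ²_T = Σσ²ᵢ + 2·Σσ_ij = 8.0215 + 2 × 4.8304 = 17.6823
α = (4/3)·(1 − 8.0215/17.6823) = 0.73

coefficient alpha = 0.73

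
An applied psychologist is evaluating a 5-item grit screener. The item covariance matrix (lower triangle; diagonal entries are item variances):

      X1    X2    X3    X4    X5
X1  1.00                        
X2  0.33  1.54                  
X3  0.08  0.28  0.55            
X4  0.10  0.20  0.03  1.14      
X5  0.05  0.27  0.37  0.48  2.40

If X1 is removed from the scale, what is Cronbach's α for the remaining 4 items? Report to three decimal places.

Remaining items: X2, X3, X4, X5 (k = 4).
Σσ²ᵢ = 1.54 + 0.55 + 1.14 + 2.40 = 5.63
total variance = 5.63 + 2 × 1.63 = 8.89
α (item deleted) = (4/3)·(1 − 5.63/8.89) = 0.489

Cronbach's α = 0.489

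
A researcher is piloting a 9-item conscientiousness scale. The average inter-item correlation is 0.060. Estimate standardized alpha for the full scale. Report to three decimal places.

Standardized α = k·r̄ / (1 + (k−1)·r̄) = 9 × 0.060 / (1 + 8 × 0.060)
  = 0.5400 / 1.4800 = 0.365

α = 0.365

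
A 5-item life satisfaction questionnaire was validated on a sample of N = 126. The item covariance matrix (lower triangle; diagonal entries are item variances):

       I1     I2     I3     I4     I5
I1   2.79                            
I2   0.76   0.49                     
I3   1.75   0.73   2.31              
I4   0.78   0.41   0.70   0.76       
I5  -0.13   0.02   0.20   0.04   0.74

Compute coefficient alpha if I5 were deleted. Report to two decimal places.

Remaining items: I1, I2, I3, I4 (k = 4).
sum of item variances = 2.79 + 0.49 + 2.31 + 0.76 = 6.35
total variance = 6.35 + 2 × 5.13 = 16.61
α (item deleted) = (4/3)·(1 − 6.35/16.61) = 0.82

α = 0.82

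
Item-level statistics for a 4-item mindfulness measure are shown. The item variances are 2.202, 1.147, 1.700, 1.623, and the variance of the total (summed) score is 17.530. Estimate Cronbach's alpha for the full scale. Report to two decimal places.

ΣVar(i) = 2.202 + 1.147 + 1.700 + 1.623 = 6.672
α = (k/(k−1))·(1 − ΣVar(i)/σ²_total) = (4/3)·(1 − 6.672/17.530) = 0.83

Cronbach's alpha = 0.83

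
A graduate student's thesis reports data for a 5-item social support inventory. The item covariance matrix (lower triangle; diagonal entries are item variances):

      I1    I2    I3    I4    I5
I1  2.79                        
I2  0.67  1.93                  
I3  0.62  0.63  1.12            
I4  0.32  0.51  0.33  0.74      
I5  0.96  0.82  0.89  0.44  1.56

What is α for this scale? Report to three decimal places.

α = 0.754

Σσ²ᵢ = 2.79 + 1.93 + 1.12 + 0.74 + 1.56 = 8.14
Σ_{i<j} σ_ij = 6.19
total variance = 8.14 + 2 × 6.19 = 20.52
α = (k/(k−1))·(1 − Σσ²ᵢ/total variance) = (5/4)·(1 − 8.14/20.52) = 0.754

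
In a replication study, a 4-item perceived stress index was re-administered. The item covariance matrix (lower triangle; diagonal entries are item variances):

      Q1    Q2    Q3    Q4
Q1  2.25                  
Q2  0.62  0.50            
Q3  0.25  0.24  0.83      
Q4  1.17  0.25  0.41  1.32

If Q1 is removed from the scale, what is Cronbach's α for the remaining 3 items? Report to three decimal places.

Remaining items: Q2, Q3, Q4 (k = 3).
Σσᵢ² = 0.50 + 0.83 + 1.32 = 2.65
total variance = 2.65 + 2 × 0.90 = 4.45
α (item deleted) = (3/2)·(1 − 2.65/4.45) = 0.607

Cronbach's α = 0.607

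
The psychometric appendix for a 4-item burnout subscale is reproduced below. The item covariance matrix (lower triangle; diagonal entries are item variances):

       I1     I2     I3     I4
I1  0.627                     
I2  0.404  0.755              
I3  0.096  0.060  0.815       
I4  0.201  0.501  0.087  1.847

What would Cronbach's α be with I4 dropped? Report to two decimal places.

Remaining items: I1, I2, I3 (k = 3).
ΣVar(i) = 0.627 + 0.755 + 0.815 = 2.197
total variance = 2.197 + 2 × 0.560 = 3.317
α (item deleted) = (3/2)·(1 − 2.197/3.317) = 0.51

α = 0.51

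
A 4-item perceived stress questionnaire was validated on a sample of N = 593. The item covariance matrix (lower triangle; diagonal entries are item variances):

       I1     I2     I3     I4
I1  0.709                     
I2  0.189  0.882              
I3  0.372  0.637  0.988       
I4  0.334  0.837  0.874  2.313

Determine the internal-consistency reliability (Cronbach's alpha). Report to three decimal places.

Cronbach's alpha = 0.760

ΣVar(i) = 0.709 + 0.882 + 0.988 + 2.313 = 4.892
Σ_{i<j} σ_ij = 3.243
total variance = 4.892 + 2 × 3.243 = 11.378
α = (k/(k−1))·(1 − ΣVar(i)/total variance) = (4/3)·(1 − 4.892/11.378) = 0.760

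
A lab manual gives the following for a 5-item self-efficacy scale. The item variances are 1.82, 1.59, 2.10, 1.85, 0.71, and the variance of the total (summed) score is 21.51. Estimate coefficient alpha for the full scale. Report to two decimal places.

sum of item variances = 1.82 + 1.59 + 2.10 + 1.85 + 0.71 = 8.07
α = (k/(k−1))·(1 − sum of item variances/total variance) = (5/4)·(1 − 8.07/21.51) = 0.78

α = 0.78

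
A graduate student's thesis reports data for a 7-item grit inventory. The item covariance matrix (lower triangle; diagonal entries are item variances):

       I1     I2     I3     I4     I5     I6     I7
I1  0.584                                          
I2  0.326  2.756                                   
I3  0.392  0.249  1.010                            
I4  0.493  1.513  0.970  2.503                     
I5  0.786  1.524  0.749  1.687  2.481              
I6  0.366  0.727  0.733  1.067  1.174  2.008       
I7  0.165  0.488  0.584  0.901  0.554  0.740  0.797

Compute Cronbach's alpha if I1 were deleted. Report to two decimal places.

α = 0.84

Remaining items: I2, I3, I4, I5, I6, I7 (k = 6).
ΣVar(i) = 2.756 + 1.010 + 2.503 + 2.481 + 2.008 + 0.797 = 11.555
σ²_total = 11.555 + 2 × 13.660 = 38.875
α (item deleted) = (6/5)·(1 − 11.555/38.875) = 0.84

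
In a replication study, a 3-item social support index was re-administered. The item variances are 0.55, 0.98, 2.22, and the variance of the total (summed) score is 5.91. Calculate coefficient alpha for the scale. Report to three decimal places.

coefficient alpha = 0.548

ΣVar(i) = 0.55 + 0.98 + 2.22 = 3.75
α = (k/(k−1))·(1 − ΣVar(i)/Var(T)) = (3/2)·(1 − 3.75/5.91) = 0.548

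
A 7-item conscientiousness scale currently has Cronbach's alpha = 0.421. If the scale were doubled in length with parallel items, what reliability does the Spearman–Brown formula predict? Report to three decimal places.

predicted reliability = 0.593

Length factor m = 2
α' = m·α / (1 + (m−1)·α)
   = 2 × 0.421 / (1 + (2 − 1) × 0.421)
   = 0.8420 / 1.4210 = 0.593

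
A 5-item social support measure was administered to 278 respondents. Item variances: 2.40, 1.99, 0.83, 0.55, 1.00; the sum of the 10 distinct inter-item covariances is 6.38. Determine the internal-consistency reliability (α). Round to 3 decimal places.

Σσ²ᵢ = 2.40 + 1.99 + 0.83 + 0.55 + 1.00 = 6.77
Sum of distinct covariances = 6.38
σ²_T = Σσ²ᵢ + 2·Σcov = 6.77 + 2 × 6.38 = 19.53
α = (5/4)·(1 − 6.77/19.53) = 0.817

α = 0.817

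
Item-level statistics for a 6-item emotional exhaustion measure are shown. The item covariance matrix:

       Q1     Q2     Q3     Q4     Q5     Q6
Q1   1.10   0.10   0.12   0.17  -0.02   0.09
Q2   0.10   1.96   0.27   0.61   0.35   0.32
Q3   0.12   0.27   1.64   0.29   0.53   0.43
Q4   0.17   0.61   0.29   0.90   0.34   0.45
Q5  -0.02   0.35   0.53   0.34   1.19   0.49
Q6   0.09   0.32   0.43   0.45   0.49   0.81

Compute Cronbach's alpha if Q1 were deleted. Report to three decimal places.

Cronbach's alpha = 0.696

Remaining items: Q2, Q3, Q4, Q5, Q6 (k = 5).
ΣVar(i) = 1.96 + 1.64 + 0.90 + 1.19 + 0.81 = 6.50
Var(T) = 6.50 + 2 × 4.08 = 14.66
α (item deleted) = (5/4)·(1 − 6.50/14.66) = 0.696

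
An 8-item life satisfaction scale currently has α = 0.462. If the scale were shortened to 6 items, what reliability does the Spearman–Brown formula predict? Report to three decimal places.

predicted reliability = 0.392

Length factor m = 6/8 = 0.7500
α' = m·α / (1 − (1−m)·α)
   = 6/8 × 0.462 / (1 − (1 − 6/8) × 0.462)
   = 0.3465 / 0.8845 = 0.392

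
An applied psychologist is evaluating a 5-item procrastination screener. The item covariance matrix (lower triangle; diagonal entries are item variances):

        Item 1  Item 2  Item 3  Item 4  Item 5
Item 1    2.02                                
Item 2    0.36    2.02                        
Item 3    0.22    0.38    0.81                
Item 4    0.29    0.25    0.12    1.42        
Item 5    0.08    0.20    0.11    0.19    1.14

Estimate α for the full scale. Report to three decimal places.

α = 0.466

ΣVar(i) = 2.02 + 2.02 + 0.81 + 1.42 + 1.14 = 7.41
Σ_{i<j} σ_ij = 2.20
σ²_T = 7.41 + 2 × 2.20 = 11.81
α = (k/(k−1))·(1 − ΣVar(i)/σ²_T) = (5/4)·(1 − 7.41/11.81) = 0.466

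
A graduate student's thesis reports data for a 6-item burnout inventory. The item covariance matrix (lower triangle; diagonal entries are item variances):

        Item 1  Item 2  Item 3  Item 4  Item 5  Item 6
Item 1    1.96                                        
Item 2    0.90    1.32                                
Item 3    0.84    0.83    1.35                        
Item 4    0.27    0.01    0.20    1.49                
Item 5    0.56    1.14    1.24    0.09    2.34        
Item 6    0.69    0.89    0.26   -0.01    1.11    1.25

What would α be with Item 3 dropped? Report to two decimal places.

Remaining items: Item 1, Item 2, Item 4, Item 5, Item 6 (k = 5).
Σσᵢ² = 1.96 + 1.32 + 1.49 + 2.34 + 1.25 = 8.36
total variance = 8.36 + 2 × 5.65 = 19.66
α (item deleted) = (5/4)·(1 − 8.36/19.66) = 0.72

α = 0.72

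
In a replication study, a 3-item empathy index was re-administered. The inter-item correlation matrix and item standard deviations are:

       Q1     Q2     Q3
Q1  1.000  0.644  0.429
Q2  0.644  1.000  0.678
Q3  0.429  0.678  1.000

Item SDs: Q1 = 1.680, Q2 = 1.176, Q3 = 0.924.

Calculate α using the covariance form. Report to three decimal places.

Σσ²ᵢ = 1.680² + 1.176² + 0.924² = 5.0592
Covariances σ_ij = r_ij · s_i · s_j:
  σ(Q1,Q2) = 0.644 × 1.680 × 1.176 = 1.2723
  σ(Q1,Q3) = 0.429 × 1.680 × 0.924 = 0.6659
  σ(Q2,Q3) = 0.678 × 1.176 × 0.924 = 0.7367
σ²_T = Σσ²ᵢ + 2·Σσ_ij = 5.0592 + 2 × 2.6749 = 10.4090
α = (3/2)·(1 − 5.0592/10.4090) = 0.771

α = 0.771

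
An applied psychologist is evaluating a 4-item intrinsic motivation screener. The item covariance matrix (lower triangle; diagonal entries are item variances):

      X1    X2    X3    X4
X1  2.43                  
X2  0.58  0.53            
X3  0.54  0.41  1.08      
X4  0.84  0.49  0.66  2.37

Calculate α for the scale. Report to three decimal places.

ΣVar(i) = 2.43 + 0.53 + 1.08 + 2.37 = 6.41
Sum of off-diagonal covariances = 3.52
σ²_T = 6.41 + 2 × 3.52 = 13.45
α = (k/(k−1))·(1 − ΣVar(i)/σ²_T) = (4/3)·(1 − 6.41/13.45) = 0.698

α = 0.698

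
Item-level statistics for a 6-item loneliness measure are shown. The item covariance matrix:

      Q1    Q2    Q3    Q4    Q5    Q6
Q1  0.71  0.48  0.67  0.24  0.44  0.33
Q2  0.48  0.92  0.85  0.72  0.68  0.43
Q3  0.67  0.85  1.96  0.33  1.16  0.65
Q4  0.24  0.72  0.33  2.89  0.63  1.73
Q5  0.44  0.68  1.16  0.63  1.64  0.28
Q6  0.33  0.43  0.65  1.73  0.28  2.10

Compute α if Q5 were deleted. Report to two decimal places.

Remaining items: Q1, Q2, Q3, Q4, Q6 (k = 5).
Σσ²ᵢ = 0.71 + 0.92 + 1.96 + 2.89 + 2.10 = 8.58
σ²_total = 8.58 + 2 × 6.43 = 21.44
α (item deleted) = (5/4)·(1 − 8.58/21.44) = 0.75

α = 0.75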